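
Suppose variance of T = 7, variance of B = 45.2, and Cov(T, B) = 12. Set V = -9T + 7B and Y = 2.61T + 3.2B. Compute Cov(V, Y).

Cov(V, Y) = 721.69

By bilinearity, Cov(V, Y) = ac·variance of T + bd·variance of B + (ad+bc)·Cov(T, B), with a=-9, b=7, c=2.61, d=3.2.
ac·variance of T = (-9)·2.61·7 = -164.43
bd·variance of B = 7·3.2·45.2 = 1012.48
(ad+bc)·Cov(T, B) = (-10.53)·12 = -126.36
Cov(V, Y) = -164.43 + 1012.48 + (-126.36) = 721.69.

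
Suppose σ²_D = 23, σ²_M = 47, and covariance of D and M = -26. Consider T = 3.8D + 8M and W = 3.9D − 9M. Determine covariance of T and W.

By bilinearity, covariance of T and W = ac·σ²_D + bd·σ²_M + (ad+bc)·covariance of D and M, with a=3.8, b=8, c=3.9, d=-9.
ac·σ²_D = 3.8·3.9·23 = 340.86
bd·σ²_M = 8·(-9)·47 = -3384
(ad+bc)·covariance of D and M = (-3)·(-26) = 78
covariance of T and W = 340.86 + (-3384) + 78 = -2965.14.

covariance of T and W = -2965.14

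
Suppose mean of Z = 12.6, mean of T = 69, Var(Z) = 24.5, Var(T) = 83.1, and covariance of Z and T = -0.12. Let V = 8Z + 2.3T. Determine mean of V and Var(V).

mean of V = 259.5, Var(V) = 2003.183

mean of V = 8·mean of Z + 2.3·mean of T = 8·12.6 + 2.3·69 = 259.5.
Var(V) = a²·Var(Z) + b²·Var(T) + 2ab·covariance of Z and T with a = 8, b = 2.3.
= 8²·24.5 + 2.3²·83.1 + 2·8·2.3·(-0.12)
= 1568 + 439.599 + (-4.416) = 2003.183.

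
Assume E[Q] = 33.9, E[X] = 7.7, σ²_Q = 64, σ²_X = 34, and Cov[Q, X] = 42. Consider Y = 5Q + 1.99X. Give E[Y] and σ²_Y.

E[Y] = 184.823, σ²_Y = 2570.4434

E[Y] = 5·E[Q] + 1.99·E[X] = 5·33.9 + 1.99·7.7 = 184.823.
σ²_Y = a²·σ²_Q + b²·σ²_X + 2ab·Cov[Q, X] with a = 5, b = 1.99.
= 5²·64 + 1.99²·34 + 2·5·1.99·42
= 1600 + 134.6434 + 835.8 = 2570.4434.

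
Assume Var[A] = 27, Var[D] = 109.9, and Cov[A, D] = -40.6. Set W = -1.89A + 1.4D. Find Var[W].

Var[W] = a²·Var[A] + b²·Var[D] + 2ab·Cov[A, D] with a = -1.89, b = 1.4.
= (-1.89)²·27 + 1.4²·109.9 + 2·(-1.89)·1.4·(-40.6)
= 96.4467 + 215.404 + 214.8552 = 526.7059.

Var[W] = 526.7059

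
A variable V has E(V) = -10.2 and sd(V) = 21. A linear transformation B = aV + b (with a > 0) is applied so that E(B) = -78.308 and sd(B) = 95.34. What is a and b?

sd(B) = a·sd(V) (a > 0), so a = 95.34/21 = 4.54.
E(B) = a·E(V) + b, so b = -78.308 − 4.54·(-10.2) = -32.

a = 4.54, b = -32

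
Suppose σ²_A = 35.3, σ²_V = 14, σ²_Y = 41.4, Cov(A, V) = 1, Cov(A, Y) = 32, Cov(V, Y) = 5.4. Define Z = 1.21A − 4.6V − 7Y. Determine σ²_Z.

σ²_Z = a²·σ²_A + b²·σ²_V + c²·σ²_Y + 2ab·Cov(A, V) + 2ac·Cov(A, Y) + 2bc·Cov(V, Y), with a = 1.21, b = -4.6, c = -7.
= 51.68273 + 296.24 + 2028.6 + (-11.132) + (-542.08) + 347.76
= 2171.07073.

σ²_Z = 2171.07073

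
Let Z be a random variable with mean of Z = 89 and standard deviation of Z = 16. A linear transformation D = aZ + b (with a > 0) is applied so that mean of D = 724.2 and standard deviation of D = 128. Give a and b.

standard deviation of D = a·standard deviation of Z (a > 0), so a = 128/16 = 8.
mean of D = a·mean of Z + b, so b = 724.2 − 8·89 = 12.2.

a = 8, b = 12.2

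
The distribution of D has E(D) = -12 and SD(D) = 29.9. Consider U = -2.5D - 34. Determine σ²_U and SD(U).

σ²_U = 5587.5625, SD(U) = 74.75

U = -2.5D - 34 is linear with a = -2.5, b = -34.
σ²_D = 29.9² = 894.01.
σ²_U = a²·σ²_D = (-2.5)²·894.01 = 5587.5625 (the additive constant -34 does not affect variance).
SD(U) = |a|·SD(D) = |-2.5|·29.9 = 74.75.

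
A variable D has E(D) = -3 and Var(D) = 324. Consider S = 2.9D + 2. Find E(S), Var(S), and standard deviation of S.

E(S) = -6.7, Var(S) = 2724.84, standard deviation of S = 52.2

S = 2.9D + 2 is linear with a = 2.9, b = 2.
E(S) = a·E(D) + b = 2.9·(-3) + 2 = -6.7.
Var(S) = a²·Var(D) = 2.9²·324 = 2724.84 (the additive constant 2 does not affect variance).
standard deviation of D = √324 = 18.
standard deviation of S = |a|·standard deviation of D = |2.9|·18 = 52.2.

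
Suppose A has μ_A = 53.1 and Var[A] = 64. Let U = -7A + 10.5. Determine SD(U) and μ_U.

U = -7A + 10.5 is linear with a = -7, b = 10.5.
SD(A) = √64 = 8.
SD(U) = |a|·SD(A) = |-7|·8 = 56.
μ_U = a·μ_A + b = (-7)·53.1 + 10.5 = -361.2.

SD(U) = 56, μ_U = -361.2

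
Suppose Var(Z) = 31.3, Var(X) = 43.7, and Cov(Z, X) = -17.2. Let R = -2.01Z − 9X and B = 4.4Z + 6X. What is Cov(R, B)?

Cov(R, B) = -1748.0652

By bilinearity, Cov(R, B) = ac·Var(Z) + bd·Var(X) + (ad+bc)·Cov(Z, X), with a=-2.01, b=-9, c=4.4, d=6.
ac·Var(Z) = (-2.01)·4.4·31.3 = -276.8172
bd·Var(X) = (-9)·6·43.7 = -2359.8
(ad+bc)·Cov(Z, X) = (-51.66)·(-17.2) = 888.552
Cov(R, B) = -276.8172 + (-2359.8) + 888.552 = -1748.0652.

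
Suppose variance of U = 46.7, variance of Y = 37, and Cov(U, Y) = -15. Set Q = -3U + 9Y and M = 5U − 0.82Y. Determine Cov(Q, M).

Cov(Q, M) = -1685.46

By bilinearity, Cov(Q, M) = ac·variance of U + bd·variance of Y + (ad+bc)·Cov(U, Y), with a=-3, b=9, c=5, d=-0.82.
ac·variance of U = (-3)·5·46.7 = -700.5
bd·variance of Y = 9·(-0.82)·37 = -273.06
(ad+bc)·Cov(U, Y) = (47.46)·(-15) = -711.9
Cov(Q, M) = -700.5 + (-273.06) + (-711.9) = -1685.46.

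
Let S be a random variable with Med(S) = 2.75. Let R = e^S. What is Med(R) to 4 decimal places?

e^S is monotone on this domain, so Med(R) = exp(2.75) ≈ 15.6426.

Med(R) = 15.6426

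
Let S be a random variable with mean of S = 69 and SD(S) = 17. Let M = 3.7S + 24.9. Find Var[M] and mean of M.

Var[M] = 3956.41, mean of M = 280.2

M = 3.7S + 24.9 is linear with a = 3.7, b = 24.9.
Var[S] = 17² = 289.
Var[M] = a²·Var[S] = 3.7²·289 = 3956.41 (the additive constant 24.9 does not affect variance).
mean of M = a·mean of S + b = 3.7·69 + 24.9 = 280.2.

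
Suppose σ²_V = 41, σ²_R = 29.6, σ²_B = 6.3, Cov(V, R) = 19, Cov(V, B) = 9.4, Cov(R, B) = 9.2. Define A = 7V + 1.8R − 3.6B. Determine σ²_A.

σ²_A = a²·σ²_V + b²·σ²_R + c²·σ²_B + 2ab·Cov(V, R) + 2ac·Cov(V, B) + 2bc·Cov(R, B), with a = 7, b = 1.8, c = -3.6.
= 2009 + 95.904 + 81.648 + 478.8 + (-473.76) + (-119.232)
= 2072.36.

σ²_A = 2072.36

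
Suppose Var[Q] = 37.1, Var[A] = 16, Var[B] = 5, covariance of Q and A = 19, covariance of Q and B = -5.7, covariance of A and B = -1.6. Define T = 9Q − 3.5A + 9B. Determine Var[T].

Var[T] = 1586.5

Var[T] = a²·Var[Q] + b²·Var[A] + c²·Var[B] + 2ab·covariance of Q and A + 2ac·covariance of Q and B + 2bc·covariance of A and B, with a = 9, b = -3.5, c = 9.
= 3005.1 + 196 + 405 + (-1197) + (-923.4) + 100.8
= 1586.5.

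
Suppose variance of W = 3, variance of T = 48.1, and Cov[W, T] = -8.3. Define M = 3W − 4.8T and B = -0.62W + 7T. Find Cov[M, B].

By bilinearity, Cov[M, B] = ac·variance of W + bd·variance of T + (ad+bc)·Cov[W, T], with a=3, b=-4.8, c=-0.62, d=7.
ac·variance of W = 3·(-0.62)·3 = -5.58
bd·variance of T = (-4.8)·7·48.1 = -1616.16
(ad+bc)·Cov[W, T] = (23.976)·(-8.3) = -199.0008
Cov[M, B] = -5.58 + (-1616.16) + (-199.0008) = -1820.7408.

Cov[M, B] = -1820.7408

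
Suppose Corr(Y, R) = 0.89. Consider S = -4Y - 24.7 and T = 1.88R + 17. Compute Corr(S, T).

Linear rescalings preserve |correlation|; the slopes -4 and 1.88 have opposite signs, so the correlation flips sign: Corr(S, T) = −Corr(Y, R) = -0.89.

Corr(S, T) = -0.89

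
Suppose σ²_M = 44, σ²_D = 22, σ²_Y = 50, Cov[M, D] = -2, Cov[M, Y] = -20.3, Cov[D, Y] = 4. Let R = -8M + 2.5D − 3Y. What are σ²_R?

σ²_R = 2449.1

σ²_R = a²·σ²_M + b²·σ²_D + c²·σ²_Y + 2ab·Cov[M, D] + 2ac·Cov[M, Y] + 2bc·Cov[D, Y], with a = -8, b = 2.5, c = -3.
= 2816 + 137.5 + 450 + 80 + (-974.4) + (-60)
= 2449.1.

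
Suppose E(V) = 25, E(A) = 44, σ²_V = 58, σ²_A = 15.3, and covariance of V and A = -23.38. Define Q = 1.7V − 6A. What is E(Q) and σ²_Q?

E(Q) = -221.5, σ²_Q = 1195.372

E(Q) = 1.7·E(V) + (-6)·E(A) = 1.7·25 + (-6)·44 = -221.5.
σ²_Q = a²·σ²_V + b²·σ²_A + 2ab·covariance of V and A with a = 1.7, b = -6.
= 1.7²·58 + (-6)²·15.3 + 2·1.7·(-6)·(-23.38)
= 167.62 + 550.8 + 476.952 = 1195.372.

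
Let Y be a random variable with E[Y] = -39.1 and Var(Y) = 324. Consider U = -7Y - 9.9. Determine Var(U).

Var(U) = 15876

U = -7Y - 9.9 is linear with a = -7, b = -9.9.
Var(U) = a²·Var(Y) = (-7)²·324 = 15876 (the additive constant -9.9 does not affect variance).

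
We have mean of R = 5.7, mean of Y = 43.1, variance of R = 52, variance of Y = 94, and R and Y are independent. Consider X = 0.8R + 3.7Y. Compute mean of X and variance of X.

mean of X = 0.8·mean of R + 3.7·mean of Y = 0.8·5.7 + 3.7·43.1 = 164.03.
variance of X = a²·variance of R + b²·variance of Y + 2ab·Cov(R, Y) with a = 0.8, b = 3.7.
Independence gives Cov(R, Y) = 0.
= 0.8²·52 + 3.7²·94 + 2·0.8·3.7·0
= 33.28 + 1286.86 + 0 = 1320.14.

mean of X = 164.03, variance of X = 1320.14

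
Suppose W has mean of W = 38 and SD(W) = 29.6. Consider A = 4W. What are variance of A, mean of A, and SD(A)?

A = 4W is linear with a = 4, b = 0.
variance of W = 29.6² = 876.16.
variance of A = a²·variance of W = 4²·876.16 = 14018.56.
mean of A = a·mean of W + b = 4·38 = 152.
SD(A) = |a|·SD(W) = |4|·29.6 = 118.4.

variance of A = 14018.56, mean of A = 152, SD(A) = 118.4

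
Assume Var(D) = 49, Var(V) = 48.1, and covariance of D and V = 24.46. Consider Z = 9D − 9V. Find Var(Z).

Var(Z) = a²·Var(D) + b²·Var(V) + 2ab·covariance of D and V with a = 9, b = -9.
= 9²·49 + (-9)²·48.1 + 2·9·(-9)·24.46
= 3969 + 3896.1 + (-3962.52) = 3902.58.

Var(Z) = 3902.58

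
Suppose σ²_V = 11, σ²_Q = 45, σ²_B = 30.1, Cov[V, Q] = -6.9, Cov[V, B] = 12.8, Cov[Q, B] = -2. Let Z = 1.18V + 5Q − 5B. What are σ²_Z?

σ²_Z = 1760.3564

σ²_Z = a²·σ²_V + b²·σ²_Q + c²·σ²_B + 2ab·Cov[V, Q] + 2ac·Cov[V, B] + 2bc·Cov[Q, B], with a = 1.18, b = 5, c = -5.
= 15.3164 + 1125 + 752.5 + (-81.42) + (-151.04) + 100
= 1760.3564.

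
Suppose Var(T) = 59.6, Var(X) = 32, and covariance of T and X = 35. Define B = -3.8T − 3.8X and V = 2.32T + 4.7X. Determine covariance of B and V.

covariance of B and V = -2030.6136

By bilinearity, covariance of B and V = ac·Var(T) + bd·Var(X) + (ad+bc)·covariance of T and X, with a=-3.8, b=-3.8, c=2.32, d=4.7.
ac·Var(T) = (-3.8)·2.32·59.6 = -525.4336
bd·Var(X) = (-3.8)·4.7·32 = -571.52
(ad+bc)·covariance of T and X = (-26.676)·35 = -933.66
covariance of B and V = -525.4336 + (-571.52) + (-933.66) = -2030.6136.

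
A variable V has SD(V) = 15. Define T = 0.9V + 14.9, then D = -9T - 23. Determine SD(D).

SD(T) = |0.9|·15 = 13.5.
SD(D) = |-9|·13.5 = 121.5.

SD(D) = 121.5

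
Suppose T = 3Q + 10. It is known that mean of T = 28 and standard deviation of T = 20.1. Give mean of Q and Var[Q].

mean of Q = 6, Var[Q] = 44.89

From T = 3Q + 10: mean of T = a·mean of Q + b, so mean of Q = (mean of T − b)/a = (28 − 10)/3 = 6.
Var[T] = 20.1² = 404.01.
Var[T] = a²·Var[Q], so Var[Q] = 404.01/3² = 44.89.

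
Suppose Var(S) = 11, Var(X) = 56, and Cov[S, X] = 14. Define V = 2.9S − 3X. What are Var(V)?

Var(V) = a²·Var(S) + b²·Var(X) + 2ab·Cov[S, X] with a = 2.9, b = -3.
= 2.9²·11 + (-3)²·56 + 2·2.9·(-3)·14
= 92.51 + 504 + (-243.6) = 352.91.

Var(V) = 352.91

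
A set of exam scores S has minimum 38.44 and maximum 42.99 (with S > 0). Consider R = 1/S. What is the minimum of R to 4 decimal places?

1/S is decreasing on this domain, so min(R) comes from max(S) = 42.99: min(R) = 1/(42.99) ≈ 0.0233.

min(R) = 0.0233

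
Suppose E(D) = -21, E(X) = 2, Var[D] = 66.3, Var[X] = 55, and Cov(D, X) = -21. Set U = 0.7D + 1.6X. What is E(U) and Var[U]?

E(U) = -11.5, Var[U] = 126.247

E(U) = 0.7·E(D) + 1.6·E(X) = 0.7·(-21) + 1.6·2 = -11.5.
Var[U] = a²·Var[D] + b²·Var[X] + 2ab·Cov(D, X) with a = 0.7, b = 1.6.
= 0.7²·66.3 + 1.6²·55 + 2·0.7·1.6·(-21)
= 32.487 + 140.8 + (-47.04) = 126.247.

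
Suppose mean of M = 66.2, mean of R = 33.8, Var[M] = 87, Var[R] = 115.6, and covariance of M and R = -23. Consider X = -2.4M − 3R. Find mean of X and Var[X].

mean of X = (-2.4)·mean of M + (-3)·mean of R = (-2.4)·66.2 + (-3)·33.8 = -260.28.
Var[X] = a²·Var[M] + b²·Var[R] + 2ab·covariance of M and R with a = -2.4, b = -3.
= (-2.4)²·87 + (-3)²·115.6 + 2·(-2.4)·(-3)·(-23)
= 501.12 + 1040.4 + (-331.2) = 1210.32.

mean of X = -260.28, Var[X] = 1210.32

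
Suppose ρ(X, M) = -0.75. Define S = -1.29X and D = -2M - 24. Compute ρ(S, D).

Linear rescalings preserve correlation up to sign; here the slopes -1.29 and -2 have the same sign, so ρ(S, D) = ρ(X, M) = -0.75.

ρ(S, D) = -0.75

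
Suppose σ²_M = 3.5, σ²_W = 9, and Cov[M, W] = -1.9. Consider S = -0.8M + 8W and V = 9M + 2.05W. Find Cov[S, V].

Cov[S, V] = -11.284

By bilinearity, Cov[S, V] = ac·σ²_M + bd·σ²_W + (ad+bc)·Cov[M, W], with a=-0.8, b=8, c=9, d=2.05.
ac·σ²_M = (-0.8)·9·3.5 = -25.2
bd·σ²_W = 8·2.05·9 = 147.6
(ad+bc)·Cov[M, W] = (70.36)·(-1.9) = -133.684
Cov[S, V] = -25.2 + 147.6 + (-133.684) = -11.284.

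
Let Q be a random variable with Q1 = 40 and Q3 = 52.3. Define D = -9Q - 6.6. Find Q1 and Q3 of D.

Q1(D) = -477.3, Q3(D) = -366.6

a = -9 < 0 reverses order: Q1(D) comes from Q3(Q), Q3(D) from Q1(Q).
Q1(D) = (-9)·52.3 + (-6.6) = -477.3; Q3(D) = (-9)·40 + (-6.6) = -366.6.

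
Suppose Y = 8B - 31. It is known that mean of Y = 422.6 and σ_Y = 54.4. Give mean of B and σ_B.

From Y = 8B - 31: mean of Y = a·mean of B + b, so mean of B = (mean of Y − b)/a = (422.6 − (-31))/8 = 56.7.
σ_Y = |a|·σ_B, so σ_B = 54.4/|8| = 6.8.

mean of B = 56.7, σ_B = 6.8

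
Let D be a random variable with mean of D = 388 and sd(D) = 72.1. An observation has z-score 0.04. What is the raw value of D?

D = 390.884

D = mean of D + z·sd(D) = 388 + 0.04·72.1 = 390.884.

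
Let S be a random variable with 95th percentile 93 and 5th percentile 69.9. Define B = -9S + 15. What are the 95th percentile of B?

95th percentile of B = -614.1

Since a = -9 < 0 the transformation is decreasing, reversing order: the 95th percentile of B corresponds to the 5th percentile of S.
So P_{95}(B) = a·P_{5}(S) + b = (-9)·69.9 + 15 = -614.1.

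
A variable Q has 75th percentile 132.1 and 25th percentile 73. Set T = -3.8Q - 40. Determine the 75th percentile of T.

75th percentile of T = -317.4

Since a = -3.8 < 0 the transformation is decreasing, reversing order: the 75th percentile of T corresponds to the 25th percentile of Q.
So P_{75}(T) = a·P_{25}(Q) + b = (-3.8)·73 + (-40) = -317.4.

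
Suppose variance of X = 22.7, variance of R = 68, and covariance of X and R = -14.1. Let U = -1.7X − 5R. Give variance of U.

variance of U = a²·variance of X + b²·variance of R + 2ab·covariance of X and R with a = -1.7, b = -5.
= (-1.7)²·22.7 + (-5)²·68 + 2·(-1.7)·(-5)·(-14.1)
= 65.603 + 1700 + (-239.7) = 1525.903.

variance of U = 1525.903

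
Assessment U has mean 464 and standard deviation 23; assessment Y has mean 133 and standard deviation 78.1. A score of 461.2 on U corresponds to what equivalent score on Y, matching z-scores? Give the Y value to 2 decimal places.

Y = 123.49

z = (461.2 − 464)/23 ≈ -0.1217.
Y = 133 + z·78.1 = 133 + (461.2 − 464)·78.1/23 ≈ 123.49.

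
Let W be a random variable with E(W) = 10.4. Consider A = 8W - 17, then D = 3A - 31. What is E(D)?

E(D) = 167.6

E(A) = 8·10.4 + (-17) = 66.2.
E(D) = 3·66.2 + (-31) = 167.6.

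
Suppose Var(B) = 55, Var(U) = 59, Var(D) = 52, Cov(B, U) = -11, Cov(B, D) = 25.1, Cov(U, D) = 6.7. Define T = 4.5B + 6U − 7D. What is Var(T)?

Var(T) = a²·Var(B) + b²·Var(U) + c²·Var(D) + 2ab·Cov(B, U) + 2ac·Cov(B, D) + 2bc·Cov(U, D), with a = 4.5, b = 6, c = -7.
= 1113.75 + 2124 + 2548 + (-594) + (-1581.3) + (-562.8)
= 3047.65.

Var(T) = 3047.65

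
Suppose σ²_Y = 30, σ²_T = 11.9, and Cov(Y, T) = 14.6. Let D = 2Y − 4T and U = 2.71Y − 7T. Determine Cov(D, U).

By bilinearity, Cov(D, U) = ac·σ²_Y + bd·σ²_T + (ad+bc)·Cov(Y, T), with a=2, b=-4, c=2.71, d=-7.
ac·σ²_Y = 2·2.71·30 = 162.6
bd·σ²_T = (-4)·(-7)·11.9 = 333.2
(ad+bc)·Cov(Y, T) = (-24.84)·14.6 = -362.664
Cov(D, U) = 162.6 + 333.2 + (-362.664) = 133.136.

Cov(D, U) = 133.136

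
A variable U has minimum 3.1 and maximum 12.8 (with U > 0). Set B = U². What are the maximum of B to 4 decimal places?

max(B) = 163.84

U² is increasing on this domain, so max(B) comes from max(U) = 12.8: max(B) = square(12.8) = 163.84.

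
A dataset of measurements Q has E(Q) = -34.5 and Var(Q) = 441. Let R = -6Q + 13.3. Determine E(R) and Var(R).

R = -6Q + 13.3 is linear with a = -6, b = 13.3.
E(R) = a·E(Q) + b = (-6)·(-34.5) + 13.3 = 220.3.
Var(R) = a²·Var(Q) = (-6)²·441 = 15876 (the additive constant 13.3 does not affect variance).

E(R) = 220.3, Var(R) = 15876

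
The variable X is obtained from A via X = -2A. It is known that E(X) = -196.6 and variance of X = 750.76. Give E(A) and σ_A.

E(A) = 98.3, σ_A = 13.7

From X = -2A: E(X) = a·E(A) + b, so E(A) = (E(X) − b)/a = (-196.6 − 0)/(-2) = 98.3.
σ_X = √750.76 = 27.4.
σ_X = |a|·σ_A, so σ_A = 27.4/|-2| = 13.7.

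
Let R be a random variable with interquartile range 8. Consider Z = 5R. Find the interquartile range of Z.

IQR(Z) = 40

Under Z = aR + b, IQR(Z) = |a|·IQR(R) = |5|·8 = 40 (shifts cancel; spread scales by |a|).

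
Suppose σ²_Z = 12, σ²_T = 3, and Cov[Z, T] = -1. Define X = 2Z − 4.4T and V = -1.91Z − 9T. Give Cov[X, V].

Cov[X, V] = 82.556

By bilinearity, Cov[X, V] = ac·σ²_Z + bd·σ²_T + (ad+bc)·Cov[Z, T], with a=2, b=-4.4, c=-1.91, d=-9.
ac·σ²_Z = 2·(-1.91)·12 = -45.84
bd·σ²_T = (-4.4)·(-9)·3 = 118.8
(ad+bc)·Cov[Z, T] = (-9.596)·(-1) = 9.596
Cov[X, V] = -45.84 + 118.8 + 9.596 = 82.556.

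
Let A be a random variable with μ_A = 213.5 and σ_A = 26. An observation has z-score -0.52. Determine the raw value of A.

A = μ_A + z·σ_A = 213.5 + (-0.52)·26 = 199.98.

A = 199.98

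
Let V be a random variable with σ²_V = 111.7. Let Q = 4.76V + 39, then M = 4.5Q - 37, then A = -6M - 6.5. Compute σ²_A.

σ²_A = 1844992.50768

σ²_Q = 4.76²·111.7 = 2530.85392.
σ²_M = 4.5²·2530.85392 = 51249.79188.
σ²_A = (-6)²·51249.79188 = 1844992.50768.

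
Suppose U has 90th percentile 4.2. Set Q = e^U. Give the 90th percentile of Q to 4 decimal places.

e^U is increasing, so P_{90}(Q) = g(P_{90}(U)) ≈ 66.6863.

90th percentile of Q = 66.6863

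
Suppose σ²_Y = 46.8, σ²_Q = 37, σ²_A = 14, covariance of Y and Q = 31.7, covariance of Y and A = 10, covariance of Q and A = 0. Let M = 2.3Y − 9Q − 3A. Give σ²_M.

σ²_M = a²·σ²_Y + b²·σ²_Q + c²·σ²_A + 2ab·covariance of Y and Q + 2ac·covariance of Y and A + 2bc·covariance of Q and A, with a = 2.3, b = -9, c = -3.
= 247.572 + 2997 + 126 + (-1312.38) + (-138) + 0
= 1920.192.

σ²_M = 1920.192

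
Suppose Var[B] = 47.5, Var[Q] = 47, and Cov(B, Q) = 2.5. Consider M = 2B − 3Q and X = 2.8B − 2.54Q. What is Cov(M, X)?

By bilinearity, Cov(M, X) = ac·Var[B] + bd·Var[Q] + (ad+bc)·Cov(B, Q), with a=2, b=-3, c=2.8, d=-2.54.
ac·Var[B] = 2·2.8·47.5 = 266
bd·Var[Q] = (-3)·(-2.54)·47 = 358.14
(ad+bc)·Cov(B, Q) = (-13.48)·2.5 = -33.7
Cov(M, X) = 266 + 358.14 + (-33.7) = 590.44.

Cov(M, X) = 590.44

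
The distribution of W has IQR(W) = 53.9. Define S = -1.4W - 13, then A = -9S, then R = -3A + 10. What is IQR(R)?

IQR(S) = |-1.4|·53.9 = 75.46.
IQR(A) = |-9|·75.46 = 679.14.
IQR(R) = |-3|·679.14 = 2037.42.

IQR(R) = 2037.42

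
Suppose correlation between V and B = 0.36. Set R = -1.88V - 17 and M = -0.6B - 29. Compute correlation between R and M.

correlation between R and M = 0.36

Linear rescalings preserve correlation up to sign; here the slopes -1.88 and -0.6 have the same sign, so correlation between R and M = correlation between V and B = 0.36.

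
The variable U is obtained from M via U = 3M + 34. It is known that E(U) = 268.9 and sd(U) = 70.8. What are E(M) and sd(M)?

E(M) = 78.3, sd(M) = 23.6

From U = 3M + 34: E(U) = a·E(M) + b, so E(M) = (E(U) − b)/a = (268.9 − 34)/3 = 78.3.
sd(U) = |a|·sd(M), so sd(M) = 70.8/|3| = 23.6.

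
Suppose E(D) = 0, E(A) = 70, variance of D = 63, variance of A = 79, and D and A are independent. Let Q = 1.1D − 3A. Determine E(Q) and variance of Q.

E(Q) = 1.1·E(D) + (-3)·E(A) = 1.1·0 + (-3)·70 = -210.
variance of Q = a²·variance of D + b²·variance of A + 2ab·Cov(D, A) with a = 1.1, b = -3.
Independence gives Cov(D, A) = 0.
= 1.1²·63 + (-3)²·79 + 2·1.1·(-3)·0
= 76.23 + 711 + 0 = 787.23.

E(Q) = -210, variance of Q = 787.23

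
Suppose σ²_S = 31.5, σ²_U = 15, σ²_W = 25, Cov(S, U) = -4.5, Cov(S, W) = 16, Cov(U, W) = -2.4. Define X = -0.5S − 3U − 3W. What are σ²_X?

σ²_X = 359.175

σ²_X = a²·σ²_S + b²·σ²_U + c²·σ²_W + 2ab·Cov(S, U) + 2ac·Cov(S, W) + 2bc·Cov(U, W), with a = -0.5, b = -3, c = -3.
= 7.875 + 135 + 225 + (-13.5) + 48 + (-43.2)
= 359.175.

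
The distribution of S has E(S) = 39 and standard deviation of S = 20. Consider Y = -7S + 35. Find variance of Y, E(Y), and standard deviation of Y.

variance of Y = 19600, E(Y) = -238, standard deviation of Y = 140

Y = -7S + 35 is linear with a = -7, b = 35.
variance of S = 20² = 400.
variance of Y = a²·variance of S = (-7)²·400 = 19600 (the additive constant 35 does not affect variance).
E(Y) = a·E(S) + b = (-7)·39 + 35 = -238.
standard deviation of Y = |a|·standard deviation of S = |-7|·20 = 140.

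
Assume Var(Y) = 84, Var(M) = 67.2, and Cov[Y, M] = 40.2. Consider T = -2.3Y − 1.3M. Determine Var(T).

Var(T) = 798.324

Var(T) = a²·Var(Y) + b²·Var(M) + 2ab·Cov[Y, M] with a = -2.3, b = -1.3.
= (-2.3)²·84 + (-1.3)²·67.2 + 2·(-2.3)·(-1.3)·40.2
= 444.36 + 113.568 + 240.396 = 798.324.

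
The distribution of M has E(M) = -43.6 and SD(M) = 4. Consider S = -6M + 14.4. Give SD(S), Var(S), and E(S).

S = -6M + 14.4 is linear with a = -6, b = 14.4.
SD(S) = |a|·SD(M) = |-6|·4 = 24.
Var(M) = 4² = 16.
Var(S) = a²·Var(M) = (-6)²·16 = 576 (the additive constant 14.4 does not affect variance).
E(S) = a·E(M) + b = (-6)·(-43.6) + 14.4 = 276.

SD(S) = 24, Var(S) = 576, E(S) = 276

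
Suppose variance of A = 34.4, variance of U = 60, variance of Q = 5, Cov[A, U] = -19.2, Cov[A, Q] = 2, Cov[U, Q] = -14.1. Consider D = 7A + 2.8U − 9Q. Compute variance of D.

variance of D = 2267

variance of D = a²·variance of A + b²·variance of U + c²·variance of Q + 2ab·Cov[A, U] + 2ac·Cov[A, Q] + 2bc·Cov[U, Q], with a = 7, b = 2.8, c = -9.
= 1685.6 + 470.4 + 405 + (-752.64) + (-252) + 710.64
= 2267.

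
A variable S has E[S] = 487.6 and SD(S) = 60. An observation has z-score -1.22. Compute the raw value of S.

S = 414.4

S = E[S] + z·SD(S) = 487.6 + (-1.22)·60 = 414.4.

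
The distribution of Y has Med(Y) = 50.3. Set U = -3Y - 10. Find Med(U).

Med(U) = -160.9

A linear map preserves order up to sign, so Med(U) = a·Med(Y) + b = (-3)·50.3 + (-10) = -160.9.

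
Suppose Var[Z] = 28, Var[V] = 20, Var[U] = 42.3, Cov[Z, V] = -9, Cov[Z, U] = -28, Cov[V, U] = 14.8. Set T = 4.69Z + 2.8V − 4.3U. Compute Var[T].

Var[T] = a²·Var[Z] + b²·Var[V] + c²·Var[U] + 2ab·Cov[Z, V] + 2ac·Cov[Z, U] + 2bc·Cov[V, U], with a = 4.69, b = 2.8, c = -4.3.
= 615.8908 + 156.8 + 782.127 + (-236.376) + 1129.352 + (-356.384)
= 2091.4098.

Var[T] = 2091.4098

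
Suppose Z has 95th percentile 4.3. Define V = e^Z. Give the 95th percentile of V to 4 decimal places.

e^Z is increasing, so P_{95}(V) = g(P_{95}(Z)) ≈ 73.6998.

95th percentile of V = 73.6998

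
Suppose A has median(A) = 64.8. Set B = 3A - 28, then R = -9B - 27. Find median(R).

median(R) = -1524.6

median(B) = 3·64.8 + (-28) = 166.4.
median(R) = (-9)·166.4 + (-27) = -1524.6.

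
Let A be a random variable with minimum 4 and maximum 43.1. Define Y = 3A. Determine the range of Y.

Range of A = 43.1 − 4 = 39.1.
Range(Y) = |a|·Range(A) = |3|·39.1 = 117.3.

Range(Y) = 117.3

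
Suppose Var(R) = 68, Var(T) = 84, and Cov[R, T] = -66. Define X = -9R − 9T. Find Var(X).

Var(X) = 1620

Var(X) = a²·Var(R) + b²·Var(T) + 2ab·Cov[R, T] with a = -9, b = -9.
= (-9)²·68 + (-9)²·84 + 2·(-9)·(-9)·(-66)
= 5508 + 6804 + (-10692) = 1620.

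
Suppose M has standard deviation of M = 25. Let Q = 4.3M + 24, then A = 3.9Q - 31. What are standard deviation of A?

standard deviation of Q = |4.3|·25 = 107.5.
standard deviation of A = |3.9|·107.5 = 419.25.

standard deviation of A = 419.25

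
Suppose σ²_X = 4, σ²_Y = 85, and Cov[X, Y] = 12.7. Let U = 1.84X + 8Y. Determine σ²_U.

σ²_U = a²·σ²_X + b²·σ²_Y + 2ab·Cov[X, Y] with a = 1.84, b = 8.
= 1.84²·4 + 8²·85 + 2·1.84·8·12.7
= 13.5424 + 5440 + 373.888 = 5827.4304.

σ²_U = 5827.4304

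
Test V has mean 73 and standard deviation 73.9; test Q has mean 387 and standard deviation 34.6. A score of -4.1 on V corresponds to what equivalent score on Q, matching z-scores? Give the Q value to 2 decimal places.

Q = 350.90

z = (-4.1 − 73)/73.9 ≈ -1.0433.
Q = 387 + z·34.6 = 387 + (-4.1 − 73)·34.6/73.9 ≈ 350.90.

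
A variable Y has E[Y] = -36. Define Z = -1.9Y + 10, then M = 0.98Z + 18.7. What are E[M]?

E[M] = 95.532

E[Z] = (-1.9)·(-36) + 10 = 78.4.
E[M] = 0.98·78.4 + 18.7 = 95.532.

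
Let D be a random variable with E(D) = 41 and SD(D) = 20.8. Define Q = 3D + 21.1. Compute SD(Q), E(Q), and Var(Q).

SD(Q) = 62.4, E(Q) = 144.1, Var(Q) = 3893.76

Q = 3D + 21.1 is linear with a = 3, b = 21.1.
SD(Q) = |a|·SD(D) = |3|·20.8 = 62.4.
E(Q) = a·E(D) + b = 3·41 + 21.1 = 144.1.
Var(D) = 20.8² = 432.64.
Var(Q) = a²·Var(D) = 3²·432.64 = 3893.76 (the additive constant 21.1 does not affect variance).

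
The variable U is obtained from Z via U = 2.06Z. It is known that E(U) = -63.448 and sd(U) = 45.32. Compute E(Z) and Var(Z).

From U = 2.06Z: E(U) = a·E(Z) + b, so E(Z) = (E(U) − b)/a = (-63.448 − 0)/2.06 = -30.8.
Var(U) = 45.32² = 2053.9024.
Var(U) = a²·Var(Z), so Var(Z) = 2053.9024/2.06² = 484.

E(Z) = -30.8, Var(Z) = 484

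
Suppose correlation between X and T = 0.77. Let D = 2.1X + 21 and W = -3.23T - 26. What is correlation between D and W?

correlation between D and W = -0.77

Linear rescalings preserve |correlation|; the slopes 2.1 and -3.23 have opposite signs, so the correlation flips sign: correlation between D and W = −correlation between X and T = -0.77.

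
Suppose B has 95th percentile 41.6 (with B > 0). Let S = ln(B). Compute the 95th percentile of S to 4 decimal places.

ln(B) is increasing, so P_{95}(S) = g(P_{95}(B)) ≈ 3.7281.

95th percentile of S = 3.7281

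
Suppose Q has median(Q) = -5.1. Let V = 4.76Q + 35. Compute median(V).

median(V) = 10.724

A linear map preserves order up to sign, so median(V) = a·median(Q) + b = 4.76·(-5.1) + 35 = 10.724.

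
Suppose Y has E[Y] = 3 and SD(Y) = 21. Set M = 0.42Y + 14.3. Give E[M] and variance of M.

M = 0.42Y + 14.3 is linear with a = 0.42, b = 14.3.
E[M] = a·E[Y] + b = 0.42·3 + 14.3 = 15.56.
variance of Y = 21² = 441.
variance of M = a²·variance of Y = 0.42²·441 = 77.7924 (the additive constant 14.3 does not affect variance).

E[M] = 15.56, variance of M = 77.7924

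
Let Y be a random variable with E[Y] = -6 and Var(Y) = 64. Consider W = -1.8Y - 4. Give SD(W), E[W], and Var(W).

SD(W) = 14.4, E[W] = 6.8, Var(W) = 207.36

W = -1.8Y - 4 is linear with a = -1.8, b = -4.
SD(Y) = √64 = 8.
SD(W) = |a|·SD(Y) = |-1.8|·8 = 14.4.
E[W] = a·E[Y] + b = (-1.8)·(-6) + (-4) = 6.8.
Var(W) = a²·Var(Y) = (-1.8)²·64 = 207.36 (the additive constant -4 does not affect variance).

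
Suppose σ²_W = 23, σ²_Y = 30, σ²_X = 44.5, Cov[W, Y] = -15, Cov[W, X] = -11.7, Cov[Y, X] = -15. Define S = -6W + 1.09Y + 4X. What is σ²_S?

σ²_S = 2202.643

σ²_S = a²·σ²_W + b²·σ²_Y + c²·σ²_X + 2ab·Cov[W, Y] + 2ac·Cov[W, X] + 2bc·Cov[Y, X], with a = -6, b = 1.09, c = 4.
= 828 + 35.643 + 712 + 196.2 + 561.6 + (-130.8)
= 2202.643.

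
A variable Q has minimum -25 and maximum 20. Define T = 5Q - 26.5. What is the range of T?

Range of Q = 20 − (-25) = 45.
Range(T) = |a|·Range(Q) = |5|·45 = 225.

Range(T) = 225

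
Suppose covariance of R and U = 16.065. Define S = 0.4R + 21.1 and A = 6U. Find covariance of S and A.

covariance of S and A = 38.556

covariance of S and A = a·c·covariance of R and U = 0.4·6·16.065 = 38.556. Additive constants drop out.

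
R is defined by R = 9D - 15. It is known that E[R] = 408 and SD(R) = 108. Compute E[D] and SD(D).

From R = 9D - 15: E[R] = a·E[D] + b, so E[D] = (E[R] − b)/a = (408 − (-15))/9 = 47.
SD(R) = |a|·SD(D), so SD(D) = 108/|9| = 12.

E[D] = 47, SD(D) = 12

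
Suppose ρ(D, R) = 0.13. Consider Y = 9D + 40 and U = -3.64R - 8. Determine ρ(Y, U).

ρ(Y, U) = -0.13

Linear rescalings preserve |correlation|; the slopes 9 and -3.64 have opposite signs, so the correlation flips sign: ρ(Y, U) = −ρ(D, R) = -0.13.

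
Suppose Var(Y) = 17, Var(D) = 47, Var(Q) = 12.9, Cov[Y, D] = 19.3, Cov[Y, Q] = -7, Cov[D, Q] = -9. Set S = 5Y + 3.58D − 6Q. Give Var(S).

Var(S) = 2989.3508

Var(S) = a²·Var(Y) + b²·Var(D) + c²·Var(Q) + 2ab·Cov[Y, D] + 2ac·Cov[Y, Q] + 2bc·Cov[D, Q], with a = 5, b = 3.58, c = -6.
= 425 + 602.3708 + 464.4 + 690.94 + 420 + 386.64
= 2989.3508.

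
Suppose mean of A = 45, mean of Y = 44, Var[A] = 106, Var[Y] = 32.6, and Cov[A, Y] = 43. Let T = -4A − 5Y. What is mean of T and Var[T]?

mean of T = (-4)·mean of A + (-5)·mean of Y = (-4)·45 + (-5)·44 = -400.
Var[T] = a²·Var[A] + b²·Var[Y] + 2ab·Cov[A, Y] with a = -4, b = -5.
= (-4)²·106 + (-5)²·32.6 + 2·(-4)·(-5)·43
= 1696 + 815 + 1720 = 4231.

mean of T = -400, Var[T] = 4231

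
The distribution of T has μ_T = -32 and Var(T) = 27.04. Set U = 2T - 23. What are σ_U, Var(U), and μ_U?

U = 2T - 23 is linear with a = 2, b = -23.
σ_T = √27.04 = 5.2.
σ_U = |a|·σ_T = |2|·5.2 = 10.4.
Var(U) = a²·Var(T) = 2²·27.04 = 108.16 (the additive constant -23 does not affect variance).
μ_U = a·μ_T + b = 2·(-32) + (-23) = -87.

σ_U = 10.4, Var(U) = 108.16, μ_U = -87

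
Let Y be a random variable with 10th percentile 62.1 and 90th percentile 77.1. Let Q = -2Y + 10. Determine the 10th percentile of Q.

10th percentile of Q = -144.2

Since a = -2 < 0 the transformation is decreasing, reversing order: the 10th percentile of Q corresponds to the 90th percentile of Y.
So P_{10}(Q) = a·P_{90}(Y) + b = (-2)·77.1 + 10 = -144.2.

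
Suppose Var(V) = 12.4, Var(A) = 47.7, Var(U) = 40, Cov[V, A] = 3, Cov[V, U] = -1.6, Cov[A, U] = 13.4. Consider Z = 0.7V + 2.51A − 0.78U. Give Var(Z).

Var(Z) = a²·Var(V) + b²·Var(A) + c²·Var(U) + 2ab·Cov[V, A] + 2ac·Cov[V, U] + 2bc·Cov[A, U], with a = 0.7, b = 2.51, c = -0.78.
= 6.076 + 300.51477 + 24.336 + 10.542 + 1.7472 + (-52.46904)
= 290.74693.

Var(Z) = 290.74693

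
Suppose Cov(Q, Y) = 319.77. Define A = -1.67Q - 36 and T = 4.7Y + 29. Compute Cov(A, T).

Cov(A, T) = -2509.87473

Cov(A, T) = a·c·Cov(Q, Y) = (-1.67)·4.7·319.77 = -2509.87473. Additive constants drop out.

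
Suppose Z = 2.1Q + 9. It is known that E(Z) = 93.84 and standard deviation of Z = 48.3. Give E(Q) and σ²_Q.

E(Q) = 40.4, σ²_Q = 529

From Z = 2.1Q + 9: E(Z) = a·E(Q) + b, so E(Q) = (E(Z) − b)/a = (93.84 − 9)/2.1 = 40.4.
σ²_Z = 48.3² = 2332.89.
σ²_Z = a²·σ²_Q, so σ²_Q = 2332.89/2.1² = 529.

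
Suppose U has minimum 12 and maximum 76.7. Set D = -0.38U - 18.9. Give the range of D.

Range of U = 76.7 − 12 = 64.7.
Range(D) = |a|·Range(U) = |-0.38|·64.7 = 24.586.

Range(D) = 24.586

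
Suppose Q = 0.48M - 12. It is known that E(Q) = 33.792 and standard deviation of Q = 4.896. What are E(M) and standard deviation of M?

From Q = 0.48M - 12: E(Q) = a·E(M) + b, so E(M) = (E(Q) − b)/a = (33.792 − (-12))/0.48 = 95.4.
standard deviation of Q = |a|·standard deviation of M, so standard deviation of M = 4.896/|0.48| = 10.2.

E(M) = 95.4, standard deviation of M = 10.2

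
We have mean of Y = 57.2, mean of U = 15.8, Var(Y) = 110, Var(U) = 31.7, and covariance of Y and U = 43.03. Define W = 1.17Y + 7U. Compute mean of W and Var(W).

mean of W = 177.524, Var(W) = 2408.7104

mean of W = 1.17·mean of Y + 7·mean of U = 1.17·57.2 + 7·15.8 = 177.524.
Var(W) = a²·Var(Y) + b²·Var(U) + 2ab·covariance of Y and U with a = 1.17, b = 7.
= 1.17²·110 + 7²·31.7 + 2·1.17·7·43.03
= 150.579 + 1553.3 + 704.8314 = 2408.7104.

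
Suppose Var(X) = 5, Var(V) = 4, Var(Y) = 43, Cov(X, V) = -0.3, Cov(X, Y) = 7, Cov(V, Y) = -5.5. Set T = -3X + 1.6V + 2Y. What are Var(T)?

Var(T) = a²·Var(X) + b²·Var(V) + c²·Var(Y) + 2ab·Cov(X, V) + 2ac·Cov(X, Y) + 2bc·Cov(V, Y), with a = -3, b = 1.6, c = 2.
= 45 + 10.24 + 172 + 2.88 + (-84) + (-35.2)
= 110.92.

Var(T) = 110.92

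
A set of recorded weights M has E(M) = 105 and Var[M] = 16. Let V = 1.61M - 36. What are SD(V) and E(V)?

V = 1.61M - 36 is linear with a = 1.61, b = -36.
SD(M) = √16 = 4.
SD(V) = |a|·SD(M) = |1.61|·4 = 6.44.
E(V) = a·E(M) + b = 1.61·105 + (-36) = 133.05.

SD(V) = 6.44, E(V) = 133.05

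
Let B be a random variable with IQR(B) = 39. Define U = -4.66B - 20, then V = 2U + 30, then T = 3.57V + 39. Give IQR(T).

IQR(U) = |-4.66|·39 = 181.74.
IQR(V) = |2|·181.74 = 363.48.
IQR(T) = |3.57|·363.48 = 1297.6236.

IQR(T) = 1297.6236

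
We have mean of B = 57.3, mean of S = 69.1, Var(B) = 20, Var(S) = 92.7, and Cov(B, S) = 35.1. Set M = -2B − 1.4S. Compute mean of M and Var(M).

mean of M = (-2)·mean of B + (-1.4)·mean of S = (-2)·57.3 + (-1.4)·69.1 = -211.34.
Var(M) = a²·Var(B) + b²·Var(S) + 2ab·Cov(B, S) with a = -2, b = -1.4.
= (-2)²·20 + (-1.4)²·92.7 + 2·(-2)·(-1.4)·35.1
= 80 + 181.692 + 196.56 = 458.252.

mean of M = -211.34, Var(M) = 458.252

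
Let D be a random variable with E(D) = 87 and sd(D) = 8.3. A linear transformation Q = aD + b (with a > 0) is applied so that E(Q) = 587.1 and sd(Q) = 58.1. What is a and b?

a = 7, b = -21.9

sd(Q) = a·sd(D) (a > 0), so a = 58.1/8.3 = 7.
E(Q) = a·E(D) + b, so b = 587.1 − 7·87 = -21.9.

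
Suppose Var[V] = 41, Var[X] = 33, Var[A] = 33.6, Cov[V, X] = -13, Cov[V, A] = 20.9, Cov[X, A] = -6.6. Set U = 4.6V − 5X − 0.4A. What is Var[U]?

Var[U] = 2192.624

Var[U] = a²·Var[V] + b²·Var[X] + c²·Var[A] + 2ab·Cov[V, X] + 2ac·Cov[V, A] + 2bc·Cov[X, A], with a = 4.6, b = -5, c = -0.4.
= 867.56 + 825 + 5.376 + 598 + (-76.912) + (-26.4)
= 2192.624.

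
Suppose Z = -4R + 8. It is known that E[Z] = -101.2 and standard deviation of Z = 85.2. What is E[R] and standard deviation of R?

E[R] = 27.3, standard deviation of R = 21.3

From Z = -4R + 8: E[Z] = a·E[R] + b, so E[R] = (E[Z] − b)/a = (-101.2 − 8)/(-4) = 27.3.
standard deviation of Z = |a|·standard deviation of R, so standard deviation of R = 85.2/|-4| = 21.3.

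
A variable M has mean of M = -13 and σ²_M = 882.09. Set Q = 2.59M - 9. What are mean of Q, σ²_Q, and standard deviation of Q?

Q = 2.59M - 9 is linear with a = 2.59, b = -9.
mean of Q = a·mean of M + b = 2.59·(-13) + (-9) = -42.67.
σ²_Q = a²·σ²_M = 2.59²·882.09 = 5917.147929 (the additive constant -9 does not affect variance).
standard deviation of M = √882.09 = 29.7.
standard deviation of Q = |a|·standard deviation of M = |2.59|·29.7 = 76.923.

mean of Q = -42.67, σ²_Q = 5917.147929, standard deviation of Q = 76.923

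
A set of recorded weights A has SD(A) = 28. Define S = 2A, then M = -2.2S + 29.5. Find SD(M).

SD(S) = |2|·28 = 56.
SD(M) = |-2.2|·56 = 123.2.

SD(M) = 123.2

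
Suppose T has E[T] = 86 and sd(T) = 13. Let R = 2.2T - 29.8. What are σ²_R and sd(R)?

R = 2.2T - 29.8 is linear with a = 2.2, b = -29.8.
σ²_T = 13² = 169.
σ²_R = a²·σ²_T = 2.2²·169 = 817.96 (the additive constant -29.8 does not affect variance).
sd(R) = |a|·sd(T) = |2.2|·13 = 28.6.

σ²_R = 817.96, sd(R) = 28.6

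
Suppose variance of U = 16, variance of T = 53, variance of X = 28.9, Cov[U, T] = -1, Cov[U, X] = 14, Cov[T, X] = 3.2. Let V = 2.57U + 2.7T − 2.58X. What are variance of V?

variance of V = 440.30116

variance of V = a²·variance of U + b²·variance of T + c²·variance of X + 2ab·Cov[U, T] + 2ac·Cov[U, X] + 2bc·Cov[T, X], with a = 2.57, b = 2.7, c = -2.58.
= 105.6784 + 386.37 + 192.36996 + (-13.878) + (-185.6568) + (-44.5824)
= 440.30116.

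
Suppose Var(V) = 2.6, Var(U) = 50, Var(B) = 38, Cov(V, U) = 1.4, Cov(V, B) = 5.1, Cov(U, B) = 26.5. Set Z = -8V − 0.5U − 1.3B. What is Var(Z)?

Var(Z) = a²·Var(V) + b²·Var(U) + c²·Var(B) + 2ab·Cov(V, U) + 2ac·Cov(V, B) + 2bc·Cov(U, B), with a = -8, b = -0.5, c = -1.3.
= 166.4 + 12.5 + 64.22 + 11.2 + 106.08 + 34.45
= 394.85.

Var(Z) = 394.85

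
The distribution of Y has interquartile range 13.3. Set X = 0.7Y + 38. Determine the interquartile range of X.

IQR(X) = 9.31

Under X = aY + b, IQR(X) = |a|·IQR(Y) = |0.7|·13.3 = 9.31 (shifts cancel; spread scales by |a|).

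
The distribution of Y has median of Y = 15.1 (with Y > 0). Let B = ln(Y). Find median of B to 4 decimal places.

median of B = 2.7147

ln(Y) is monotone on this domain, so median of B = ln(15.1) ≈ 2.7147.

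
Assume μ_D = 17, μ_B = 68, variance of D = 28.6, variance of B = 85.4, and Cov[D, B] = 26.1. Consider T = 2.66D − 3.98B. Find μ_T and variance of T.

μ_T = -225.42, variance of T = 1002.50136

μ_T = 2.66·μ_D + (-3.98)·μ_B = 2.66·17 + (-3.98)·68 = -225.42.
variance of T = a²·variance of D + b²·variance of B + 2ab·Cov[D, B] with a = 2.66, b = -3.98.
= 2.66²·28.6 + (-3.98)²·85.4 + 2·2.66·(-3.98)·26.1
= 202.36216 + 1352.77016 + (-552.63096) = 1002.50136.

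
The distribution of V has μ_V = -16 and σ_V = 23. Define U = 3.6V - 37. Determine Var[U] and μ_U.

U = 3.6V - 37 is linear with a = 3.6, b = -37.
Var[V] = 23² = 529.
Var[U] = a²·Var[V] = 3.6²·529 = 6855.84 (the additive constant -37 does not affect variance).
μ_U = a·μ_V + b = 3.6·(-16) + (-37) = -94.6.

Var[U] = 6855.84, μ_U = -94.6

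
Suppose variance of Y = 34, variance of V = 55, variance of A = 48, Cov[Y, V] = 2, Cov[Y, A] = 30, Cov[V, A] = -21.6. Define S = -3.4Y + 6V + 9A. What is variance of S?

variance of S = 2010.64

variance of S = a²·variance of Y + b²·variance of V + c²·variance of A + 2ab·Cov[Y, V] + 2ac·Cov[Y, A] + 2bc·Cov[V, A], with a = -3.4, b = 6, c = 9.
= 393.04 + 1980 + 3888 + (-81.6) + (-1836) + (-2332.8)
= 2010.64.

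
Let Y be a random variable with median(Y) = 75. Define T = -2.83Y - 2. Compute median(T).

A linear map preserves order up to sign, so median(T) = a·median(Y) + b = (-2.83)·75 + (-2) = -214.25.

median(T) = -214.25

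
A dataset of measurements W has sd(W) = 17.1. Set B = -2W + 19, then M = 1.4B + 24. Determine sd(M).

sd(M) = 47.88

sd(B) = |-2|·17.1 = 34.2.
sd(M) = |1.4|·34.2 = 47.88.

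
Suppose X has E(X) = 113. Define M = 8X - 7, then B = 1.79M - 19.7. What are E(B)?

E(B) = 1585.93

E(M) = 8·113 + (-7) = 897.
E(B) = 1.79·897 + (-19.7) = 1585.93.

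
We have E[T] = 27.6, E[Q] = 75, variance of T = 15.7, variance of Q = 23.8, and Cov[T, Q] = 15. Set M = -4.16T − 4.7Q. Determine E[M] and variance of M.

E[M] = (-4.16)·E[T] + (-4.7)·E[Q] = (-4.16)·27.6 + (-4.7)·75 = -467.316.
variance of M = a²·variance of T + b²·variance of Q + 2ab·Cov[T, Q] with a = -4.16, b = -4.7.
= (-4.16)²·15.7 + (-4.7)²·23.8 + 2·(-4.16)·(-4.7)·15
= 271.69792 + 525.742 + 586.56 = 1383.99992.

E[M] = -467.316, variance of M = 1383.99992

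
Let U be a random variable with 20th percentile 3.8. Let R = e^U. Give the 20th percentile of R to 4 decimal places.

20th percentile of R = 44.7012

e^U is increasing, so P_{20}(R) = g(P_{20}(U)) ≈ 44.7012.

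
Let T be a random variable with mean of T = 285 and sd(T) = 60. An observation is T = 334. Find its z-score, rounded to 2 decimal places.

z = 0.82

z = (T − mean of T) / sd(T) = (334 − 285) / 60 ≈ 0.82.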